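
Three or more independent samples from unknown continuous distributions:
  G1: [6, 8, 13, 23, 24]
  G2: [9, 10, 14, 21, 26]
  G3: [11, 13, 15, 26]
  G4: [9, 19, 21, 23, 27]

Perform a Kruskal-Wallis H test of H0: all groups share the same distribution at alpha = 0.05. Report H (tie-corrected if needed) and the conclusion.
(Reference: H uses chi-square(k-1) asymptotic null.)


Step 1: Combine all N = 19 observations and assign midranks.
sorted (value, group, rank): (6,G1,1), (8,G1,2), (9,G2,3.5), (9,G4,3.5), (10,G2,5), (11,G3,6), (13,G1,7.5), (13,G3,7.5), (14,G2,9), (15,G3,10), (19,G4,11), (21,G2,12.5), (21,G4,12.5), (23,G1,14.5), (23,G4,14.5), (24,G1,16), (26,G2,17.5), (26,G3,17.5), (27,G4,19)
Step 2: Sum ranks within each group.
R_1 = 41 (n_1 = 5)
R_2 = 47.5 (n_2 = 5)
R_3 = 41 (n_3 = 4)
R_4 = 60.5 (n_4 = 5)
Step 3: H = 12/(N(N+1)) * sum(R_i^2/n_i) - 3(N+1)
     = 12/(19*20) * (41^2/5 + 47.5^2/5 + 41^2/4 + 60.5^2/5) - 3*20
     = 0.031579 * 1939.75 - 60
     = 1.255263.
Step 4: Ties present; correction factor C = 1 - 30/(19^3 - 19) = 0.995614. Corrected H = 1.255263 / 0.995614 = 1.260793.
Step 5: Under H0, H ~ chi^2(3); p-value = 0.738464.
Step 6: alpha = 0.05. fail to reject H0.

H = 1.2608, df = 3, p = 0.738464, fail to reject H0.


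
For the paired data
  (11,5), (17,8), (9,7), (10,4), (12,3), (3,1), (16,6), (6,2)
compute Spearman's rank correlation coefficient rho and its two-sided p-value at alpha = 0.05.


Step 1: Rank x and y separately (midranks; no ties here).
rank(x): 11->5, 17->8, 9->3, 10->4, 12->6, 3->1, 16->7, 6->2
rank(y): 5->5, 8->8, 7->7, 4->4, 3->3, 1->1, 6->6, 2->2
Step 2: d_i = R_x(i) - R_y(i); compute d_i^2.
  (5-5)^2=0, (8-8)^2=0, (3-7)^2=16, (4-4)^2=0, (6-3)^2=9, (1-1)^2=0, (7-6)^2=1, (2-2)^2=0
sum(d^2) = 26.
Step 3: rho = 1 - 6*26 / (8*(8^2 - 1)) = 1 - 156/504 = 0.690476.
Step 4: Under H0, t = rho * sqrt((n-2)/(1-rho^2)) = 2.3382 ~ t(6).
Step 5: Two-sided p-value from the t-distribution with 6 df = 0.057990.
Step 6: alpha = 0.05. fail to reject H0.

rho = 0.6905, p = 0.057990, fail to reject H0 at alpha = 0.05.


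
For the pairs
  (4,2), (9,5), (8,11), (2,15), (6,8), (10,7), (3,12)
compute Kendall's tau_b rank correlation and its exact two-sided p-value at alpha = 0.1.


Step 1: Enumerate the 21 unordered pairs (i,j) with i<j and classify each by sign(x_j-x_i) * sign(y_j-y_i).
  (1,2):dx=+5,dy=+3->C; (1,3):dx=+4,dy=+9->C; (1,4):dx=-2,dy=+13->D; (1,5):dx=+2,dy=+6->C
  (1,6):dx=+6,dy=+5->C; (1,7):dx=-1,dy=+10->D; (2,3):dx=-1,dy=+6->D; (2,4):dx=-7,dy=+10->D
  (2,5):dx=-3,dy=+3->D; (2,6):dx=+1,dy=+2->C; (2,7):dx=-6,dy=+7->D; (3,4):dx=-6,dy=+4->D
  (3,5):dx=-2,dy=-3->C; (3,6):dx=+2,dy=-4->D; (3,7):dx=-5,dy=+1->D; (4,5):dx=+4,dy=-7->D
  (4,6):dx=+8,dy=-8->D; (4,7):dx=+1,dy=-3->D; (5,6):dx=+4,dy=-1->D; (5,7):dx=-3,dy=+4->D
  (6,7):dx=-7,dy=+5->D
Step 2: C = 6, D = 15, total pairs = 21.
Step 3: tau = (C - D)/(n(n-1)/2) = (6 - 15)/21 = -0.428571.
Step 4: Exact two-sided p-value (enumerate n! = 5040 permutations of y under H0): p = 0.238889.
Step 5: alpha = 0.1. fail to reject H0.

tau_b = -0.4286 (C=6, D=15), p = 0.238889, fail to reject H0.


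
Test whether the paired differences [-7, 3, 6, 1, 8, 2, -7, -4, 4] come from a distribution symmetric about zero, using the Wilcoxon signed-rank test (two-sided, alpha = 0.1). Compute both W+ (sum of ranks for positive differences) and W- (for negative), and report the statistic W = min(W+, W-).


Step 1: Drop any zero differences (none here) and take |d_i|.
|d| = [7, 3, 6, 1, 8, 2, 7, 4, 4]
Step 2: Midrank |d_i| (ties get averaged ranks).
ranks: |7|->7.5, |3|->3, |6|->6, |1|->1, |8|->9, |2|->2, |7|->7.5, |4|->4.5, |4|->4.5
Step 3: Attach original signs; sum ranks with positive sign and with negative sign.
W+ = 3 + 6 + 1 + 9 + 2 + 4.5 = 25.5
W- = 7.5 + 7.5 + 4.5 = 19.5
(Check: W+ + W- = 45 should equal n(n+1)/2 = 45.)
Step 4: Test statistic W = min(W+, W-) = 19.5.
Step 5: Ties in |d|, so use the tie-corrected normal approximation.
        E[W] = n(n+1)/4 = 9*10/4 = 22.5.
        Tie groups: |d|=4 (t=2), |d|=7 (t=2); sum(t^3 - t) = 12.
        Var[W] = n(n+1)(2n+1)/24 - sum(t^3-t)/48 = 1710/24 - 12/48 = 71.
        z = (W - E[W]) / sqrt(Var[W]) = (19.5 - 22.5) / 8.4261 = -0.3560.
        Two-sided p = 2*Phi(z) = 0.721815.
Step 6: alpha = 0.1. fail to reject H0.

W+ = 25.5, W- = 19.5, W = min = 19.5, p = 0.721815, fail to reject H0.


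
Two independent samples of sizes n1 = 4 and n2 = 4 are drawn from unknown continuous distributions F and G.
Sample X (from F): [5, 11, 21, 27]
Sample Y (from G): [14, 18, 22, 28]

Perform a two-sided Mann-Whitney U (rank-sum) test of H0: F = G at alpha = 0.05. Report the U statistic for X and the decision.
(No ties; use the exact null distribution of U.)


Step 1: Combine and sort all 8 observations; assign midranks.
sorted (value, group): (5,X), (11,X), (14,Y), (18,Y), (21,X), (22,Y), (27,X), (28,Y)
ranks: 5->1, 11->2, 14->3, 18->4, 21->5, 22->6, 27->7, 28->8
Step 2: Rank sum for X: R1 = 1 + 2 + 5 + 7 = 15.
Step 3: U_X = R1 - n1(n1+1)/2 = 15 - 4*5/2 = 15 - 10 = 5.
       U_Y = n1*n2 - U_X = 16 - 5 = 11.
Step 4: No ties, so the exact null distribution of U (based on enumerating the C(8,4) = 70 equally likely rank assignments) gives the two-sided p-value.
Step 5: p-value = 0.485714; compare to alpha = 0.05. fail to reject H0.

U_X = 5, p = 0.485714, fail to reject H0 at alpha = 0.05.


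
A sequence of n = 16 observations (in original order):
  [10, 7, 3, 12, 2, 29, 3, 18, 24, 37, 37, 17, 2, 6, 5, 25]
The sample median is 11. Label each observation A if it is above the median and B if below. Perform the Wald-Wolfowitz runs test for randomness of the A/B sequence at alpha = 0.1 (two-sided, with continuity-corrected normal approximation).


Step 1: Compute median = 11; label A = above, B = below.
Labels in order: BBBABABAAAAABBBA  (n_A = 8, n_B = 8)
Step 2: Count runs R = 8.
Step 3: Under H0 (random ordering), E[R] = 2*n_A*n_B/(n_A+n_B) + 1 = 2*8*8/16 + 1 = 9.0000.
        Var[R] = 2*n_A*n_B*(2*n_A*n_B - n_A - n_B) / ((n_A+n_B)^2 * (n_A+n_B-1)) = 14336/3840 = 3.7333.
        SD[R] = 1.9322.
Step 4: Continuity-corrected z = (R + 0.5 - E[R]) / SD[R] = (8 + 0.5 - 9.0000) / 1.9322 = -0.2588.
Step 5: Two-sided p-value via normal approximation = 2*(1 - Phi(|z|)) = 0.795809.
Step 6: alpha = 0.1. fail to reject H0.

R = 8, z = -0.2588, p = 0.795809, fail to reject H0.


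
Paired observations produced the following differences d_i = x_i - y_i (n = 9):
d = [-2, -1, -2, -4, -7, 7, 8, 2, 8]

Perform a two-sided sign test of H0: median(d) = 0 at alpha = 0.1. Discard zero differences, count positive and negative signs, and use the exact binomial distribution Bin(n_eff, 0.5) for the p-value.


Step 1: Discard zero differences. Original n = 9; n_eff = number of nonzero differences = 9.
Nonzero differences (with sign): -2, -1, -2, -4, -7, +7, +8, +2, +8
Step 2: Count signs: positive = 4, negative = 5.
Step 3: Under H0: P(positive) = 0.5, so the number of positives S ~ Bin(9, 0.5).
Step 4: Two-sided exact p-value = sum of Bin(9,0.5) probabilities at or below the observed probability = 1.000000.
Step 5: alpha = 0.1. fail to reject H0.

n_eff = 9, pos = 4, neg = 5, p = 1.000000, fail to reject H0.


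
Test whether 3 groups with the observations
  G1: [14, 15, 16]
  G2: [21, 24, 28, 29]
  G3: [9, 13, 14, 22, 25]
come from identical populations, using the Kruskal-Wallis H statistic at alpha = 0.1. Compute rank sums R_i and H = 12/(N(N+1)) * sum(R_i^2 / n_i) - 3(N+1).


Step 1: Combine all N = 12 observations and assign midranks.
sorted (value, group, rank): (9,G3,1), (13,G3,2), (14,G1,3.5), (14,G3,3.5), (15,G1,5), (16,G1,6), (21,G2,7), (22,G3,8), (24,G2,9), (25,G3,10), (28,G2,11), (29,G2,12)
Step 2: Sum ranks within each group.
R_1 = 14.5 (n_1 = 3)
R_2 = 39 (n_2 = 4)
R_3 = 24.5 (n_3 = 5)
Step 3: H = 12/(N(N+1)) * sum(R_i^2/n_i) - 3(N+1)
     = 12/(12*13) * (14.5^2/3 + 39^2/4 + 24.5^2/5) - 3*13
     = 0.076923 * 570.383 - 39
     = 4.875641.
Step 4: Ties present; correction factor C = 1 - 6/(12^3 - 12) = 0.996503. Corrected H = 4.875641 / 0.996503 = 4.892749.
Step 5: Under H0, H ~ chi^2(2); p-value = 0.086607.
Step 6: alpha = 0.1. reject H0.

H = 4.8927, df = 2, p = 0.086607, reject H0.


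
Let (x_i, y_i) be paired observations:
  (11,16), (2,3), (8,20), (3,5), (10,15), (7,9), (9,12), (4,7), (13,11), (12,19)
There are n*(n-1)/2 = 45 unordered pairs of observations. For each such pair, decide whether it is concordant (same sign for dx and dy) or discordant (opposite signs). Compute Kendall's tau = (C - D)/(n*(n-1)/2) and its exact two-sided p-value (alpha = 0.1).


Step 1: Enumerate the 45 unordered pairs (i,j) with i<j and classify each by sign(x_j-x_i) * sign(y_j-y_i).
  (1,2):dx=-9,dy=-13->C; (1,3):dx=-3,dy=+4->D; (1,4):dx=-8,dy=-11->C; (1,5):dx=-1,dy=-1->C
  (1,6):dx=-4,dy=-7->C; (1,7):dx=-2,dy=-4->C; (1,8):dx=-7,dy=-9->C; (1,9):dx=+2,dy=-5->D
  (1,10):dx=+1,dy=+3->C; (2,3):dx=+6,dy=+17->C; (2,4):dx=+1,dy=+2->C; (2,5):dx=+8,dy=+12->C
  (2,6):dx=+5,dy=+6->C; (2,7):dx=+7,dy=+9->C; (2,8):dx=+2,dy=+4->C; (2,9):dx=+11,dy=+8->C
  (2,10):dx=+10,dy=+16->C; (3,4):dx=-5,dy=-15->C; (3,5):dx=+2,dy=-5->D; (3,6):dx=-1,dy=-11->C
  (3,7):dx=+1,dy=-8->D; (3,8):dx=-4,dy=-13->C; (3,9):dx=+5,dy=-9->D; (3,10):dx=+4,dy=-1->D
  (4,5):dx=+7,dy=+10->C; (4,6):dx=+4,dy=+4->C; (4,7):dx=+6,dy=+7->C; (4,8):dx=+1,dy=+2->C
  (4,9):dx=+10,dy=+6->C; (4,10):dx=+9,dy=+14->C; (5,6):dx=-3,dy=-6->C; (5,7):dx=-1,dy=-3->C
  (5,8):dx=-6,dy=-8->C; (5,9):dx=+3,dy=-4->D; (5,10):dx=+2,dy=+4->C; (6,7):dx=+2,dy=+3->C
  (6,8):dx=-3,dy=-2->C; (6,9):dx=+6,dy=+2->C; (6,10):dx=+5,dy=+10->C; (7,8):dx=-5,dy=-5->C
  (7,9):dx=+4,dy=-1->D; (7,10):dx=+3,dy=+7->C; (8,9):dx=+9,dy=+4->C; (8,10):dx=+8,dy=+12->C
  (9,10):dx=-1,dy=+8->D
Step 2: C = 36, D = 9, total pairs = 45.
Step 3: tau = (C - D)/(n(n-1)/2) = (36 - 9)/45 = 0.600000.
Step 4: Exact two-sided p-value (enumerate n! = 3628800 permutations of y under H0): p = 0.016666.
Step 5: alpha = 0.1. reject H0.

tau_b = 0.6000 (C=36, D=9), p = 0.016666, reject H0.


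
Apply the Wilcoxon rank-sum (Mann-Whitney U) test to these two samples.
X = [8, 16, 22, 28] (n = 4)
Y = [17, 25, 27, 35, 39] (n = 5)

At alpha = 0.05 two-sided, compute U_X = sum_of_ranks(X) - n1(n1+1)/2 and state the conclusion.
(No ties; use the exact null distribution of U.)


Step 1: Combine and sort all 9 observations; assign midranks.
sorted (value, group): (8,X), (16,X), (17,Y), (22,X), (25,Y), (27,Y), (28,X), (35,Y), (39,Y)
ranks: 8->1, 16->2, 17->3, 22->4, 25->5, 27->6, 28->7, 35->8, 39->9
Step 2: Rank sum for X: R1 = 1 + 2 + 4 + 7 = 14.
Step 3: U_X = R1 - n1(n1+1)/2 = 14 - 4*5/2 = 14 - 10 = 4.
       U_Y = n1*n2 - U_X = 20 - 4 = 16.
Step 4: No ties, so the exact null distribution of U (based on enumerating the C(9,4) = 126 equally likely rank assignments) gives the two-sided p-value.
Step 5: p-value = 0.190476; compare to alpha = 0.05. fail to reject H0.

U_X = 4, p = 0.190476, fail to reject H0 at alpha = 0.05.


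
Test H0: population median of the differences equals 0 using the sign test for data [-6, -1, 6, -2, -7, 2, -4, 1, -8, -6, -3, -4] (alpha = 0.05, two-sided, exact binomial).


Step 1: Discard zero differences. Original n = 12; n_eff = number of nonzero differences = 12.
Nonzero differences (with sign): -6, -1, +6, -2, -7, +2, -4, +1, -8, -6, -3, -4
Step 2: Count signs: positive = 3, negative = 9.
Step 3: Under H0: P(positive) = 0.5, so the number of positives S ~ Bin(12, 0.5).
Step 4: Two-sided exact p-value = sum of Bin(12,0.5) probabilities at or below the observed probability = 0.145996.
Step 5: alpha = 0.05. fail to reject H0.

n_eff = 12, pos = 3, neg = 9, p = 0.145996, fail to reject H0.


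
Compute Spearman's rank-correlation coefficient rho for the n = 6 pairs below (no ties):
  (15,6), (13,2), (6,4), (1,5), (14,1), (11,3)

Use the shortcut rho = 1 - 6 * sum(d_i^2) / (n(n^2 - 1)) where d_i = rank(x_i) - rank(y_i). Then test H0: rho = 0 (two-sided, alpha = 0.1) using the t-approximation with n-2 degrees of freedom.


Step 1: Rank x and y separately (midranks; no ties here).
rank(x): 15->6, 13->4, 6->2, 1->1, 14->5, 11->3
rank(y): 6->6, 2->2, 4->4, 5->5, 1->1, 3->3
Step 2: d_i = R_x(i) - R_y(i); compute d_i^2.
  (6-6)^2=0, (4-2)^2=4, (2-4)^2=4, (1-5)^2=16, (5-1)^2=16, (3-3)^2=0
sum(d^2) = 40.
Step 3: rho = 1 - 6*40 / (6*(6^2 - 1)) = 1 - 240/210 = -0.142857.
Step 4: Under H0, t = rho * sqrt((n-2)/(1-rho^2)) = -0.2887 ~ t(4).
Step 5: Two-sided p-value from the t-distribution with 4 df = 0.787172.
Step 6: alpha = 0.1. fail to reject H0.

rho = -0.1429, p = 0.787172, fail to reject H0 at alpha = 0.1.


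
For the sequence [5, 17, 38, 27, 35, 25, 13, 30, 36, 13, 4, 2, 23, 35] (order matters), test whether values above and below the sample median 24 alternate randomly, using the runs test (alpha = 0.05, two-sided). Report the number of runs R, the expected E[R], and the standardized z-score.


Step 1: Compute median = 24; label A = above, B = below.
Labels in order: BBAAAABAABBBBA  (n_A = 7, n_B = 7)
Step 2: Count runs R = 6.
Step 3: Under H0 (random ordering), E[R] = 2*n_A*n_B/(n_A+n_B) + 1 = 2*7*7/14 + 1 = 8.0000.
        Var[R] = 2*n_A*n_B*(2*n_A*n_B - n_A - n_B) / ((n_A+n_B)^2 * (n_A+n_B-1)) = 8232/2548 = 3.2308.
        SD[R] = 1.7974.
Step 4: Continuity-corrected z = (R + 0.5 - E[R]) / SD[R] = (6 + 0.5 - 8.0000) / 1.7974 = -0.8345.
Step 5: Two-sided p-value via normal approximation = 2*(1 - Phi(|z|)) = 0.403986.
Step 6: alpha = 0.05. fail to reject H0.

R = 6, z = -0.8345, p = 0.403986, fail to reject H0.


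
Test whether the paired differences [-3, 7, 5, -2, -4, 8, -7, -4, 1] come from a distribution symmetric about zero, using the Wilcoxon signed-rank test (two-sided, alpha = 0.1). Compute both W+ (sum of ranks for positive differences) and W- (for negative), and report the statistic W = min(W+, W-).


Step 1: Drop any zero differences (none here) and take |d_i|.
|d| = [3, 7, 5, 2, 4, 8, 7, 4, 1]
Step 2: Midrank |d_i| (ties get averaged ranks).
ranks: |3|->3, |7|->7.5, |5|->6, |2|->2, |4|->4.5, |8|->9, |7|->7.5, |4|->4.5, |1|->1
Step 3: Attach original signs; sum ranks with positive sign and with negative sign.
W+ = 7.5 + 6 + 9 + 1 = 23.5
W- = 3 + 2 + 4.5 + 7.5 + 4.5 = 21.5
(Check: W+ + W- = 45 should equal n(n+1)/2 = 45.)
Step 4: Test statistic W = min(W+, W-) = 21.5.
Step 5: Ties in |d|, so use the tie-corrected normal approximation.
        E[W] = n(n+1)/4 = 9*10/4 = 22.5.
        Tie groups: |d|=4 (t=2), |d|=7 (t=2); sum(t^3 - t) = 12.
        Var[W] = n(n+1)(2n+1)/24 - sum(t^3-t)/48 = 1710/24 - 12/48 = 71.
        z = (W - E[W]) / sqrt(Var[W]) = (21.5 - 22.5) / 8.4261 = -0.1187.
        Two-sided p = 2*Phi(z) = 0.905530.
Step 6: alpha = 0.1. fail to reject H0.

W+ = 23.5, W- = 21.5, W = min = 21.5, p = 0.905530, fail to reject H0.


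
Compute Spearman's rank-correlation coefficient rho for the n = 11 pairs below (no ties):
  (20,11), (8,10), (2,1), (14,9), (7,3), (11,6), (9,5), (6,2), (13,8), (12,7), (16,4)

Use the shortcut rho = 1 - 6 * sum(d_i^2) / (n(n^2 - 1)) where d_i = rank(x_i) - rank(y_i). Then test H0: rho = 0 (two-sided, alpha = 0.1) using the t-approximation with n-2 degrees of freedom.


Step 1: Rank x and y separately (midranks; no ties here).
rank(x): 20->11, 8->4, 2->1, 14->9, 7->3, 11->6, 9->5, 6->2, 13->8, 12->7, 16->10
rank(y): 11->11, 10->10, 1->1, 9->9, 3->3, 6->6, 5->5, 2->2, 8->8, 7->7, 4->4
Step 2: d_i = R_x(i) - R_y(i); compute d_i^2.
  (11-11)^2=0, (4-10)^2=36, (1-1)^2=0, (9-9)^2=0, (3-3)^2=0, (6-6)^2=0, (5-5)^2=0, (2-2)^2=0, (8-8)^2=0, (7-7)^2=0, (10-4)^2=36
sum(d^2) = 72.
Step 3: rho = 1 - 6*72 / (11*(11^2 - 1)) = 1 - 432/1320 = 0.672727.
Step 4: Under H0, t = rho * sqrt((n-2)/(1-rho^2)) = 2.7277 ~ t(9).
Step 5: Two-sided p-value from the t-distribution with 9 df = 0.023313.
Step 6: alpha = 0.1. reject H0.

rho = 0.6727, p = 0.023313, reject H0 at alpha = 0.1.


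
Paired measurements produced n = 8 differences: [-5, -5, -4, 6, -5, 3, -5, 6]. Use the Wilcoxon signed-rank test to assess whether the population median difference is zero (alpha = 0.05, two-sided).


Step 1: Drop any zero differences (none here) and take |d_i|.
|d| = [5, 5, 4, 6, 5, 3, 5, 6]
Step 2: Midrank |d_i| (ties get averaged ranks).
ranks: |5|->4.5, |5|->4.5, |4|->2, |6|->7.5, |5|->4.5, |3|->1, |5|->4.5, |6|->7.5
Step 3: Attach original signs; sum ranks with positive sign and with negative sign.
W+ = 7.5 + 1 + 7.5 = 16
W- = 4.5 + 4.5 + 2 + 4.5 + 4.5 = 20
(Check: W+ + W- = 36 should equal n(n+1)/2 = 36.)
Step 4: Test statistic W = min(W+, W-) = 16.
Step 5: Ties in |d|, so use the tie-corrected normal approximation.
        E[W] = n(n+1)/4 = 8*9/4 = 18.
        Tie groups: |d|=5 (t=4), |d|=6 (t=2); sum(t^3 - t) = 66.
        Var[W] = n(n+1)(2n+1)/24 - sum(t^3-t)/48 = 1224/24 - 66/48 = 49.625.
        z = (W - E[W]) / sqrt(Var[W]) = (16 - 18) / 7.0445 = -0.2839.
        Two-sided p = 2*Phi(z) = 0.776480.
Step 6: alpha = 0.05. fail to reject H0.

W+ = 16, W- = 20, W = min = 16, p = 0.776480, fail to reject H0.


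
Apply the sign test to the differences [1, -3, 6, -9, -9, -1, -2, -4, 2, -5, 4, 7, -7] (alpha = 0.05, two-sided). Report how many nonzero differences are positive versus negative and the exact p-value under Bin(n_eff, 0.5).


Step 1: Discard zero differences. Original n = 13; n_eff = number of nonzero differences = 13.
Nonzero differences (with sign): +1, -3, +6, -9, -9, -1, -2, -4, +2, -5, +4, +7, -7
Step 2: Count signs: positive = 5, negative = 8.
Step 3: Under H0: P(positive) = 0.5, so the number of positives S ~ Bin(13, 0.5).
Step 4: Two-sided exact p-value = sum of Bin(13,0.5) probabilities at or below the observed probability = 0.581055.
Step 5: alpha = 0.05. fail to reject H0.

n_eff = 13, pos = 5, neg = 8, p = 0.581055, fail to reject H0.


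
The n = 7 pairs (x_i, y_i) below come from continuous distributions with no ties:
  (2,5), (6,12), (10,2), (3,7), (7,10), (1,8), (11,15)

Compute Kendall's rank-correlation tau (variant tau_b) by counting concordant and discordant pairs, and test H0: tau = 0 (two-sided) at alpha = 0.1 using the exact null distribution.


Step 1: Enumerate the 21 unordered pairs (i,j) with i<j and classify each by sign(x_j-x_i) * sign(y_j-y_i).
  (1,2):dx=+4,dy=+7->C; (1,3):dx=+8,dy=-3->D; (1,4):dx=+1,dy=+2->C; (1,5):dx=+5,dy=+5->C
  (1,6):dx=-1,dy=+3->D; (1,7):dx=+9,dy=+10->C; (2,3):dx=+4,dy=-10->D; (2,4):dx=-3,dy=-5->C
  (2,5):dx=+1,dy=-2->D; (2,6):dx=-5,dy=-4->C; (2,7):dx=+5,dy=+3->C; (3,4):dx=-7,dy=+5->D
  (3,5):dx=-3,dy=+8->D; (3,6):dx=-9,dy=+6->D; (3,7):dx=+1,dy=+13->C; (4,5):dx=+4,dy=+3->C
  (4,6):dx=-2,dy=+1->D; (4,7):dx=+8,dy=+8->C; (5,6):dx=-6,dy=-2->C; (5,7):dx=+4,dy=+5->C
  (6,7):dx=+10,dy=+7->C
Step 2: C = 13, D = 8, total pairs = 21.
Step 3: tau = (C - D)/(n(n-1)/2) = (13 - 8)/21 = 0.238095.
Step 4: Exact two-sided p-value (enumerate n! = 5040 permutations of y under H0): p = 0.561905.
Step 5: alpha = 0.1. fail to reject H0.

tau_b = 0.2381 (C=13, D=8), p = 0.561905, fail to reject H0.


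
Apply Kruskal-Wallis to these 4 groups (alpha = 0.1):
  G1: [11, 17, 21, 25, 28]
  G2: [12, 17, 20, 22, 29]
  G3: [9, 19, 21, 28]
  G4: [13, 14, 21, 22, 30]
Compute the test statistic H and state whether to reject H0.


Step 1: Combine all N = 19 observations and assign midranks.
sorted (value, group, rank): (9,G3,1), (11,G1,2), (12,G2,3), (13,G4,4), (14,G4,5), (17,G1,6.5), (17,G2,6.5), (19,G3,8), (20,G2,9), (21,G1,11), (21,G3,11), (21,G4,11), (22,G2,13.5), (22,G4,13.5), (25,G1,15), (28,G1,16.5), (28,G3,16.5), (29,G2,18), (30,G4,19)
Step 2: Sum ranks within each group.
R_1 = 51 (n_1 = 5)
R_2 = 50 (n_2 = 5)
R_3 = 36.5 (n_3 = 4)
R_4 = 52.5 (n_4 = 5)
Step 3: H = 12/(N(N+1)) * sum(R_i^2/n_i) - 3(N+1)
     = 12/(19*20) * (51^2/5 + 50^2/5 + 36.5^2/4 + 52.5^2/5) - 3*20
     = 0.031579 * 1904.51 - 60
     = 0.142500.
Step 4: Ties present; correction factor C = 1 - 42/(19^3 - 19) = 0.993860. Corrected H = 0.142500 / 0.993860 = 0.143380.
Step 5: Under H0, H ~ chi^2(3); p-value = 0.986166.
Step 6: alpha = 0.1. fail to reject H0.

H = 0.1434, df = 3, p = 0.986166, fail to reject H0.


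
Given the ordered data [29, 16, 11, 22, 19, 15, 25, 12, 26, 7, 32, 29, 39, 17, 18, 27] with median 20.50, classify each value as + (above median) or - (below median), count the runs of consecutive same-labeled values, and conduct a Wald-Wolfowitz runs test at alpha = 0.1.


Step 1: Compute median = 20.50; label A = above, B = below.
Labels in order: ABBABBABABAAABBA  (n_A = 8, n_B = 8)
Step 2: Count runs R = 11.
Step 3: Under H0 (random ordering), E[R] = 2*n_A*n_B/(n_A+n_B) + 1 = 2*8*8/16 + 1 = 9.0000.
        Var[R] = 2*n_A*n_B*(2*n_A*n_B - n_A - n_B) / ((n_A+n_B)^2 * (n_A+n_B-1)) = 14336/3840 = 3.7333.
        SD[R] = 1.9322.
Step 4: Continuity-corrected z = (R - 0.5 - E[R]) / SD[R] = (11 - 0.5 - 9.0000) / 1.9322 = 0.7763.
Step 5: Two-sided p-value via normal approximation = 2*(1 - Phi(|z|)) = 0.437558.
Step 6: alpha = 0.1. fail to reject H0.

R = 11, z = 0.7763, p = 0.437558, fail to reject H0.


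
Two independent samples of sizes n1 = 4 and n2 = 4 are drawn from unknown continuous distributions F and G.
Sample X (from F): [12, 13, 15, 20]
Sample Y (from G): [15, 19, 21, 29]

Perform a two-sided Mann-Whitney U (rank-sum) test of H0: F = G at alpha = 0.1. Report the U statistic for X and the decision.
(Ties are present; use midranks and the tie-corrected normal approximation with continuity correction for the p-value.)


Step 1: Combine and sort all 8 observations; assign midranks.
sorted (value, group): (12,X), (13,X), (15,X), (15,Y), (19,Y), (20,X), (21,Y), (29,Y)
ranks: 12->1, 13->2, 15->3.5, 15->3.5, 19->5, 20->6, 21->7, 29->8
Step 2: Rank sum for X: R1 = 1 + 2 + 3.5 + 6 = 12.5.
Step 3: U_X = R1 - n1(n1+1)/2 = 12.5 - 4*5/2 = 12.5 - 10 = 2.5.
       U_Y = n1*n2 - U_X = 16 - 2.5 = 13.5.
Step 4: Ties are present, so use the tie-corrected normal approximation (with continuity correction) for the p-value.
Step 5: p-value = 0.146489; compare to alpha = 0.1. fail to reject H0.

U_X = 2.5, p = 0.146489, fail to reject H0 at alpha = 0.1.


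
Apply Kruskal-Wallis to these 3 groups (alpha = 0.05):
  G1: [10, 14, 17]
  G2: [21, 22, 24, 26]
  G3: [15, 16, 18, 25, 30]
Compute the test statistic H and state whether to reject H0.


Step 1: Combine all N = 12 observations and assign midranks.
sorted (value, group, rank): (10,G1,1), (14,G1,2), (15,G3,3), (16,G3,4), (17,G1,5), (18,G3,6), (21,G2,7), (22,G2,8), (24,G2,9), (25,G3,10), (26,G2,11), (30,G3,12)
Step 2: Sum ranks within each group.
R_1 = 8 (n_1 = 3)
R_2 = 35 (n_2 = 4)
R_3 = 35 (n_3 = 5)
Step 3: H = 12/(N(N+1)) * sum(R_i^2/n_i) - 3(N+1)
     = 12/(12*13) * (8^2/3 + 35^2/4 + 35^2/5) - 3*13
     = 0.076923 * 572.583 - 39
     = 5.044872.
Step 4: No ties, so H is used without correction.
Step 5: Under H0, H ~ chi^2(2); p-value = 0.080264.
Step 6: alpha = 0.05. fail to reject H0.

H = 5.0449, df = 2, p = 0.080264, fail to reject H0.


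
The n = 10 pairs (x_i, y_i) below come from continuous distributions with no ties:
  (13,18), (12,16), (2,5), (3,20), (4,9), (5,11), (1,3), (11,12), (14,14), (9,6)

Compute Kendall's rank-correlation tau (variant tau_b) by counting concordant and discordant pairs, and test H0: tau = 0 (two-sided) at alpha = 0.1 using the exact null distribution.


Step 1: Enumerate the 45 unordered pairs (i,j) with i<j and classify each by sign(x_j-x_i) * sign(y_j-y_i).
  (1,2):dx=-1,dy=-2->C; (1,3):dx=-11,dy=-13->C; (1,4):dx=-10,dy=+2->D; (1,5):dx=-9,dy=-9->C
  (1,6):dx=-8,dy=-7->C; (1,7):dx=-12,dy=-15->C; (1,8):dx=-2,dy=-6->C; (1,9):dx=+1,dy=-4->D
  (1,10):dx=-4,dy=-12->C; (2,3):dx=-10,dy=-11->C; (2,4):dx=-9,dy=+4->D; (2,5):dx=-8,dy=-7->C
  (2,6):dx=-7,dy=-5->C; (2,7):dx=-11,dy=-13->C; (2,8):dx=-1,dy=-4->C; (2,9):dx=+2,dy=-2->D
  (2,10):dx=-3,dy=-10->C; (3,4):dx=+1,dy=+15->C; (3,5):dx=+2,dy=+4->C; (3,6):dx=+3,dy=+6->C
  (3,7):dx=-1,dy=-2->C; (3,8):dx=+9,dy=+7->C; (3,9):dx=+12,dy=+9->C; (3,10):dx=+7,dy=+1->C
  (4,5):dx=+1,dy=-11->D; (4,6):dx=+2,dy=-9->D; (4,7):dx=-2,dy=-17->C; (4,8):dx=+8,dy=-8->D
  (4,9):dx=+11,dy=-6->D; (4,10):dx=+6,dy=-14->D; (5,6):dx=+1,dy=+2->C; (5,7):dx=-3,dy=-6->C
  (5,8):dx=+7,dy=+3->C; (5,9):dx=+10,dy=+5->C; (5,10):dx=+5,dy=-3->D; (6,7):dx=-4,dy=-8->C
  (6,8):dx=+6,dy=+1->C; (6,9):dx=+9,dy=+3->C; (6,10):dx=+4,dy=-5->D; (7,8):dx=+10,dy=+9->C
  (7,9):dx=+13,dy=+11->C; (7,10):dx=+8,dy=+3->C; (8,9):dx=+3,dy=+2->C; (8,10):dx=-2,dy=-6->C
  (9,10):dx=-5,dy=-8->C
Step 2: C = 34, D = 11, total pairs = 45.
Step 3: tau = (C - D)/(n(n-1)/2) = (34 - 11)/45 = 0.511111.
Step 4: Exact two-sided p-value (enumerate n! = 3628800 permutations of y under H0): p = 0.046623.
Step 5: alpha = 0.1. reject H0.

tau_b = 0.5111 (C=34, D=11), p = 0.046623, reject H0.


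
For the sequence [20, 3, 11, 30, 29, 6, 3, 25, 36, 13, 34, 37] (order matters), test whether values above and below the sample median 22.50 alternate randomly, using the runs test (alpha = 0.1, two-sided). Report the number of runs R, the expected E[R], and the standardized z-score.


Step 1: Compute median = 22.50; label A = above, B = below.
Labels in order: BBBAABBAABAA  (n_A = 6, n_B = 6)
Step 2: Count runs R = 6.
Step 3: Under H0 (random ordering), E[R] = 2*n_A*n_B/(n_A+n_B) + 1 = 2*6*6/12 + 1 = 7.0000.
        Var[R] = 2*n_A*n_B*(2*n_A*n_B - n_A - n_B) / ((n_A+n_B)^2 * (n_A+n_B-1)) = 4320/1584 = 2.7273.
        SD[R] = 1.6514.
Step 4: Continuity-corrected z = (R + 0.5 - E[R]) / SD[R] = (6 + 0.5 - 7.0000) / 1.6514 = -0.3028.
Step 5: Two-sided p-value via normal approximation = 2*(1 - Phi(|z|)) = 0.762069.
Step 6: alpha = 0.1. fail to reject H0.

R = 6, z = -0.3028, p = 0.762069, fail to reject H0.


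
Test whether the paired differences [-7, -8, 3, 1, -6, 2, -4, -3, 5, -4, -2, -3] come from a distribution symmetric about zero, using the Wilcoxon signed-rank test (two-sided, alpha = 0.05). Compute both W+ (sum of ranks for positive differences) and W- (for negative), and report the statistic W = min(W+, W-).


Step 1: Drop any zero differences (none here) and take |d_i|.
|d| = [7, 8, 3, 1, 6, 2, 4, 3, 5, 4, 2, 3]
Step 2: Midrank |d_i| (ties get averaged ranks).
ranks: |7|->11, |8|->12, |3|->5, |1|->1, |6|->10, |2|->2.5, |4|->7.5, |3|->5, |5|->9, |4|->7.5, |2|->2.5, |3|->5
Step 3: Attach original signs; sum ranks with positive sign and with negative sign.
W+ = 5 + 1 + 2.5 + 9 = 17.5
W- = 11 + 12 + 10 + 7.5 + 5 + 7.5 + 2.5 + 5 = 60.5
(Check: W+ + W- = 78 should equal n(n+1)/2 = 78.)
Step 4: Test statistic W = min(W+, W-) = 17.5.
Step 5: Ties in |d|, so use the tie-corrected normal approximation.
        E[W] = n(n+1)/4 = 12*13/4 = 39.
        Tie groups: |d|=2 (t=2), |d|=3 (t=3), |d|=4 (t=2); sum(t^3 - t) = 36.
        Var[W] = n(n+1)(2n+1)/24 - sum(t^3-t)/48 = 3900/24 - 36/48 = 161.75.
        z = (W - E[W]) / sqrt(Var[W]) = (17.5 - 39) / 12.7181 = -1.6905.
        Two-sided p = 2*Phi(z) = 0.090931.
Step 6: alpha = 0.05. fail to reject H0.

W+ = 17.5, W- = 60.5, W = min = 17.5, p = 0.090931, fail to reject H0.


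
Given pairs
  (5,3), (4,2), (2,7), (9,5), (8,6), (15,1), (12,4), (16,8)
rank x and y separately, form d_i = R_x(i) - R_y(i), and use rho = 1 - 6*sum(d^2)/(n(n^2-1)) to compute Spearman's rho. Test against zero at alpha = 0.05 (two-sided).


Step 1: Rank x and y separately (midranks; no ties here).
rank(x): 5->3, 4->2, 2->1, 9->5, 8->4, 15->7, 12->6, 16->8
rank(y): 3->3, 2->2, 7->7, 5->5, 6->6, 1->1, 4->4, 8->8
Step 2: d_i = R_x(i) - R_y(i); compute d_i^2.
  (3-3)^2=0, (2-2)^2=0, (1-7)^2=36, (5-5)^2=0, (4-6)^2=4, (7-1)^2=36, (6-4)^2=4, (8-8)^2=0
sum(d^2) = 80.
Step 3: rho = 1 - 6*80 / (8*(8^2 - 1)) = 1 - 480/504 = 0.047619.
Step 4: Under H0, t = rho * sqrt((n-2)/(1-rho^2)) = 0.1168 ~ t(6).
Step 5: Two-sided p-value from the t-distribution with 6 df = 0.910849.
Step 6: alpha = 0.05. fail to reject H0.

rho = 0.0476, p = 0.910849, fail to reject H0 at alpha = 0.05.


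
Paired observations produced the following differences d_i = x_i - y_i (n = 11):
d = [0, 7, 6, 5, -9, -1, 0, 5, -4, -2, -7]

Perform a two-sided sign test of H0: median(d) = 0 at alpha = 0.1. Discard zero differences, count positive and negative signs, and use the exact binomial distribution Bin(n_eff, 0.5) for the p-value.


Step 1: Discard zero differences. Original n = 11; n_eff = number of nonzero differences = 9.
Nonzero differences (with sign): +7, +6, +5, -9, -1, +5, -4, -2, -7
Step 2: Count signs: positive = 4, negative = 5.
Step 3: Under H0: P(positive) = 0.5, so the number of positives S ~ Bin(9, 0.5).
Step 4: Two-sided exact p-value = sum of Bin(9,0.5) probabilities at or below the observed probability = 1.000000.
Step 5: alpha = 0.1. fail to reject H0.

n_eff = 9, pos = 4, neg = 5, p = 1.000000, fail to reject H0.


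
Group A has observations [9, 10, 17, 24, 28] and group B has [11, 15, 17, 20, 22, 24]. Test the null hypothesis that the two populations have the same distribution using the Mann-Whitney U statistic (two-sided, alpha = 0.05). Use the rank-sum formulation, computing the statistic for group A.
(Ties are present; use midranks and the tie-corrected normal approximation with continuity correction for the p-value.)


Step 1: Combine and sort all 11 observations; assign midranks.
sorted (value, group): (9,X), (10,X), (11,Y), (15,Y), (17,X), (17,Y), (20,Y), (22,Y), (24,X), (24,Y), (28,X)
ranks: 9->1, 10->2, 11->3, 15->4, 17->5.5, 17->5.5, 20->7, 22->8, 24->9.5, 24->9.5, 28->11
Step 2: Rank sum for X: R1 = 1 + 2 + 5.5 + 9.5 + 11 = 29.
Step 3: U_X = R1 - n1(n1+1)/2 = 29 - 5*6/2 = 29 - 15 = 14.
       U_Y = n1*n2 - U_X = 30 - 14 = 16.
Step 4: Ties are present, so use the tie-corrected normal approximation (with continuity correction) for the p-value.
Step 5: p-value = 0.926933; compare to alpha = 0.05. fail to reject H0.

U_X = 14, p = 0.926933, fail to reject H0 at alpha = 0.05.


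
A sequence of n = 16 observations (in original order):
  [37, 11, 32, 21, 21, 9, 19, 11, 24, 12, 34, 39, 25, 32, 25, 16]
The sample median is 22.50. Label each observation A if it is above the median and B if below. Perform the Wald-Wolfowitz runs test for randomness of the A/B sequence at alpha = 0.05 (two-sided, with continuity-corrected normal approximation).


Step 1: Compute median = 22.50; label A = above, B = below.
Labels in order: ABABBBBBABAAAAAB  (n_A = 8, n_B = 8)
Step 2: Count runs R = 8.
Step 3: Under H0 (random ordering), E[R] = 2*n_A*n_B/(n_A+n_B) + 1 = 2*8*8/16 + 1 = 9.0000.
        Var[R] = 2*n_A*n_B*(2*n_A*n_B - n_A - n_B) / ((n_A+n_B)^2 * (n_A+n_B-1)) = 14336/3840 = 3.7333.
        SD[R] = 1.9322.
Step 4: Continuity-corrected z = (R + 0.5 - E[R]) / SD[R] = (8 + 0.5 - 9.0000) / 1.9322 = -0.2588.
Step 5: Two-sided p-value via normal approximation = 2*(1 - Phi(|z|)) = 0.795809.
Step 6: alpha = 0.05. fail to reject H0.

R = 8, z = -0.2588, p = 0.795809, fail to reject H0.


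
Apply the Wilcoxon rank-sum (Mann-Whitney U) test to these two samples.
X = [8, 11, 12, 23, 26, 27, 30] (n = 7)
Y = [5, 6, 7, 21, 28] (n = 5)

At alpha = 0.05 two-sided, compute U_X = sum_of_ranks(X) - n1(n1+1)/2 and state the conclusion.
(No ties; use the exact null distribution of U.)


Step 1: Combine and sort all 12 observations; assign midranks.
sorted (value, group): (5,Y), (6,Y), (7,Y), (8,X), (11,X), (12,X), (21,Y), (23,X), (26,X), (27,X), (28,Y), (30,X)
ranks: 5->1, 6->2, 7->3, 8->4, 11->5, 12->6, 21->7, 23->8, 26->9, 27->10, 28->11, 30->12
Step 2: Rank sum for X: R1 = 4 + 5 + 6 + 8 + 9 + 10 + 12 = 54.
Step 3: U_X = R1 - n1(n1+1)/2 = 54 - 7*8/2 = 54 - 28 = 26.
       U_Y = n1*n2 - U_X = 35 - 26 = 9.
Step 4: No ties, so the exact null distribution of U (based on enumerating the C(12,7) = 792 equally likely rank assignments) gives the two-sided p-value.
Step 5: p-value = 0.202020; compare to alpha = 0.05. fail to reject H0.

U_X = 26, p = 0.202020, fail to reject H0 at alpha = 0.05.


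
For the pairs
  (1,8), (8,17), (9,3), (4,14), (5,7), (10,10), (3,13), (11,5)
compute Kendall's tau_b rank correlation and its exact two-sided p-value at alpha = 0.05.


Step 1: Enumerate the 28 unordered pairs (i,j) with i<j and classify each by sign(x_j-x_i) * sign(y_j-y_i).
  (1,2):dx=+7,dy=+9->C; (1,3):dx=+8,dy=-5->D; (1,4):dx=+3,dy=+6->C; (1,5):dx=+4,dy=-1->D
  (1,6):dx=+9,dy=+2->C; (1,7):dx=+2,dy=+5->C; (1,8):dx=+10,dy=-3->D; (2,3):dx=+1,dy=-14->D
  (2,4):dx=-4,dy=-3->C; (2,5):dx=-3,dy=-10->C; (2,6):dx=+2,dy=-7->D; (2,7):dx=-5,dy=-4->C
  (2,8):dx=+3,dy=-12->D; (3,4):dx=-5,dy=+11->D; (3,5):dx=-4,dy=+4->D; (3,6):dx=+1,dy=+7->C
  (3,7):dx=-6,dy=+10->D; (3,8):dx=+2,dy=+2->C; (4,5):dx=+1,dy=-7->D; (4,6):dx=+6,dy=-4->D
  (4,7):dx=-1,dy=-1->C; (4,8):dx=+7,dy=-9->D; (5,6):dx=+5,dy=+3->C; (5,7):dx=-2,dy=+6->D
  (5,8):dx=+6,dy=-2->D; (6,7):dx=-7,dy=+3->D; (6,8):dx=+1,dy=-5->D; (7,8):dx=+8,dy=-8->D
Step 2: C = 11, D = 17, total pairs = 28.
Step 3: tau = (C - D)/(n(n-1)/2) = (11 - 17)/28 = -0.214286.
Step 4: Exact two-sided p-value (enumerate n! = 40320 permutations of y under H0): p = 0.548413.
Step 5: alpha = 0.05. fail to reject H0.

tau_b = -0.2143 (C=11, D=17), p = 0.548413, fail to reject H0.


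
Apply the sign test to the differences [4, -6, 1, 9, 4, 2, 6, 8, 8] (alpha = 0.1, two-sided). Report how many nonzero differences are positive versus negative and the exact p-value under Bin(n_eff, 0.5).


Step 1: Discard zero differences. Original n = 9; n_eff = number of nonzero differences = 9.
Nonzero differences (with sign): +4, -6, +1, +9, +4, +2, +6, +8, +8
Step 2: Count signs: positive = 8, negative = 1.
Step 3: Under H0: P(positive) = 0.5, so the number of positives S ~ Bin(9, 0.5).
Step 4: Two-sided exact p-value = sum of Bin(9,0.5) probabilities at or below the observed probability = 0.039062.
Step 5: alpha = 0.1. reject H0.

n_eff = 9, pos = 8, neg = 1, p = 0.039062, reject H0.


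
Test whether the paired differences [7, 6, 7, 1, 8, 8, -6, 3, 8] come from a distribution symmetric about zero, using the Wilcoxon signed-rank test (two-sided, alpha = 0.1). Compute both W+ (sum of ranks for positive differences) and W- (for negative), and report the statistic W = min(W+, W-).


Step 1: Drop any zero differences (none here) and take |d_i|.
|d| = [7, 6, 7, 1, 8, 8, 6, 3, 8]
Step 2: Midrank |d_i| (ties get averaged ranks).
ranks: |7|->5.5, |6|->3.5, |7|->5.5, |1|->1, |8|->8, |8|->8, |6|->3.5, |3|->2, |8|->8
Step 3: Attach original signs; sum ranks with positive sign and with negative sign.
W+ = 5.5 + 3.5 + 5.5 + 1 + 8 + 8 + 2 + 8 = 41.5
W- = 3.5 = 3.5
(Check: W+ + W- = 45 should equal n(n+1)/2 = 45.)
Step 4: Test statistic W = min(W+, W-) = 3.5.
Step 5: Ties in |d|, so use the tie-corrected normal approximation.
        E[W] = n(n+1)/4 = 9*10/4 = 22.5.
        Tie groups: |d|=6 (t=2), |d|=7 (t=2), |d|=8 (t=3); sum(t^3 - t) = 36.
        Var[W] = n(n+1)(2n+1)/24 - sum(t^3-t)/48 = 1710/24 - 36/48 = 70.5.
        z = (W - E[W]) / sqrt(Var[W]) = (3.5 - 22.5) / 8.3964 = -2.2629.
        Two-sided p = 2*Phi(z) = 0.023644.
Step 6: alpha = 0.1. reject H0.

W+ = 41.5, W- = 3.5, W = min = 3.5, p = 0.023644, reject H0.


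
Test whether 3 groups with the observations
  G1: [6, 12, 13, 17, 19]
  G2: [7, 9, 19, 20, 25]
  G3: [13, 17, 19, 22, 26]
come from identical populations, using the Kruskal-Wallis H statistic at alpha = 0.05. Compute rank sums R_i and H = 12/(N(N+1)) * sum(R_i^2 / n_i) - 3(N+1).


Step 1: Combine all N = 15 observations and assign midranks.
sorted (value, group, rank): (6,G1,1), (7,G2,2), (9,G2,3), (12,G1,4), (13,G1,5.5), (13,G3,5.5), (17,G1,7.5), (17,G3,7.5), (19,G1,10), (19,G2,10), (19,G3,10), (20,G2,12), (22,G3,13), (25,G2,14), (26,G3,15)
Step 2: Sum ranks within each group.
R_1 = 28 (n_1 = 5)
R_2 = 41 (n_2 = 5)
R_3 = 51 (n_3 = 5)
Step 3: H = 12/(N(N+1)) * sum(R_i^2/n_i) - 3(N+1)
     = 12/(15*16) * (28^2/5 + 41^2/5 + 51^2/5) - 3*16
     = 0.050000 * 1013.2 - 48
     = 2.660000.
Step 4: Ties present; correction factor C = 1 - 36/(15^3 - 15) = 0.989286. Corrected H = 2.660000 / 0.989286 = 2.688809.
Step 5: Under H0, H ~ chi^2(2); p-value = 0.260695.
Step 6: alpha = 0.05. fail to reject H0.

H = 2.6888, df = 2, p = 0.260695, fail to reject H0.


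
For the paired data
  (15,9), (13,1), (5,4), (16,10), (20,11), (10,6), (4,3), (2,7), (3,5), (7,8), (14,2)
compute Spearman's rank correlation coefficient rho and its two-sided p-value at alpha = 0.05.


Step 1: Rank x and y separately (midranks; no ties here).
rank(x): 15->9, 13->7, 5->4, 16->10, 20->11, 10->6, 4->3, 2->1, 3->2, 7->5, 14->8
rank(y): 9->9, 1->1, 4->4, 10->10, 11->11, 6->6, 3->3, 7->7, 5->5, 8->8, 2->2
Step 2: d_i = R_x(i) - R_y(i); compute d_i^2.
  (9-9)^2=0, (7-1)^2=36, (4-4)^2=0, (10-10)^2=0, (11-11)^2=0, (6-6)^2=0, (3-3)^2=0, (1-7)^2=36, (2-5)^2=9, (5-8)^2=9, (8-2)^2=36
sum(d^2) = 126.
Step 3: rho = 1 - 6*126 / (11*(11^2 - 1)) = 1 - 756/1320 = 0.427273.
Step 4: Under H0, t = rho * sqrt((n-2)/(1-rho^2)) = 1.4177 ~ t(9).
Step 5: Two-sided p-value from the t-distribution with 9 df = 0.189944.
Step 6: alpha = 0.05. fail to reject H0.

rho = 0.4273, p = 0.189944, fail to reject H0 at alpha = 0.05.


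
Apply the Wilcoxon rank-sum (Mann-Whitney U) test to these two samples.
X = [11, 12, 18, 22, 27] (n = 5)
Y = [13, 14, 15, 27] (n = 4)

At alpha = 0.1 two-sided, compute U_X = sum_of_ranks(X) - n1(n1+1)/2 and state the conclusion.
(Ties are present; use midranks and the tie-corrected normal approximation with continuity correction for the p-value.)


Step 1: Combine and sort all 9 observations; assign midranks.
sorted (value, group): (11,X), (12,X), (13,Y), (14,Y), (15,Y), (18,X), (22,X), (27,X), (27,Y)
ranks: 11->1, 12->2, 13->3, 14->4, 15->5, 18->6, 22->7, 27->8.5, 27->8.5
Step 2: Rank sum for X: R1 = 1 + 2 + 6 + 7 + 8.5 = 24.5.
Step 3: U_X = R1 - n1(n1+1)/2 = 24.5 - 5*6/2 = 24.5 - 15 = 9.5.
       U_Y = n1*n2 - U_X = 20 - 9.5 = 10.5.
Step 4: Ties are present, so use the tie-corrected normal approximation (with continuity correction) for the p-value.
Step 5: p-value = 1.000000; compare to alpha = 0.1. fail to reject H0.

U_X = 9.5, p = 1.000000, fail to reject H0 at alpha = 0.1.


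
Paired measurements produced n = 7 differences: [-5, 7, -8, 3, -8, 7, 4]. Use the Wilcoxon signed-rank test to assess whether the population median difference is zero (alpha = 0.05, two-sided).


Step 1: Drop any zero differences (none here) and take |d_i|.
|d| = [5, 7, 8, 3, 8, 7, 4]
Step 2: Midrank |d_i| (ties get averaged ranks).
ranks: |5|->3, |7|->4.5, |8|->6.5, |3|->1, |8|->6.5, |7|->4.5, |4|->2
Step 3: Attach original signs; sum ranks with positive sign and with negative sign.
W+ = 4.5 + 1 + 4.5 + 2 = 12
W- = 3 + 6.5 + 6.5 = 16
(Check: W+ + W- = 28 should equal n(n+1)/2 = 28.)
Step 4: Test statistic W = min(W+, W-) = 12.
Step 5: Ties in |d|, so use the tie-corrected normal approximation.
        E[W] = n(n+1)/4 = 7*8/4 = 14.
        Tie groups: |d|=7 (t=2), |d|=8 (t=2); sum(t^3 - t) = 12.
        Var[W] = n(n+1)(2n+1)/24 - sum(t^3-t)/48 = 840/24 - 12/48 = 34.75.
        z = (W - E[W]) / sqrt(Var[W]) = (12 - 14) / 5.8949 = -0.3393.
        Two-sided p = 2*Phi(z) = 0.734402.
Step 6: alpha = 0.05. fail to reject H0.

W+ = 12, W- = 16, W = min = 12, p = 0.734402, fail to reject H0.


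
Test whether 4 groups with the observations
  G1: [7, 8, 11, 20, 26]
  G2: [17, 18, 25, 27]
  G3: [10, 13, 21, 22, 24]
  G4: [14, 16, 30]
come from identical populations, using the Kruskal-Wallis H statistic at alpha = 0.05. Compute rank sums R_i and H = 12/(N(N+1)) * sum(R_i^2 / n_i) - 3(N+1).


Step 1: Combine all N = 17 observations and assign midranks.
sorted (value, group, rank): (7,G1,1), (8,G1,2), (10,G3,3), (11,G1,4), (13,G3,5), (14,G4,6), (16,G4,7), (17,G2,8), (18,G2,9), (20,G1,10), (21,G3,11), (22,G3,12), (24,G3,13), (25,G2,14), (26,G1,15), (27,G2,16), (30,G4,17)
Step 2: Sum ranks within each group.
R_1 = 32 (n_1 = 5)
R_2 = 47 (n_2 = 4)
R_3 = 44 (n_3 = 5)
R_4 = 30 (n_4 = 3)
Step 3: H = 12/(N(N+1)) * sum(R_i^2/n_i) - 3(N+1)
     = 12/(17*18) * (32^2/5 + 47^2/4 + 44^2/5 + 30^2/3) - 3*18
     = 0.039216 * 1444.25 - 54
     = 2.637255.
Step 4: No ties, so H is used without correction.
Step 5: Under H0, H ~ chi^2(3); p-value = 0.450996.
Step 6: alpha = 0.05. fail to reject H0.

H = 2.6373, df = 3, p = 0.450996, fail to reject H0.


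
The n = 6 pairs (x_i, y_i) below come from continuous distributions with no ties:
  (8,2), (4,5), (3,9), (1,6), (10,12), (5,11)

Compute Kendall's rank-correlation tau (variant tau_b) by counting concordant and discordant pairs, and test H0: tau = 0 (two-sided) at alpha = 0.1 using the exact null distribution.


Step 1: Enumerate the 15 unordered pairs (i,j) with i<j and classify each by sign(x_j-x_i) * sign(y_j-y_i).
  (1,2):dx=-4,dy=+3->D; (1,3):dx=-5,dy=+7->D; (1,4):dx=-7,dy=+4->D; (1,5):dx=+2,dy=+10->C
  (1,6):dx=-3,dy=+9->D; (2,3):dx=-1,dy=+4->D; (2,4):dx=-3,dy=+1->D; (2,5):dx=+6,dy=+7->C
  (2,6):dx=+1,dy=+6->C; (3,4):dx=-2,dy=-3->C; (3,5):dx=+7,dy=+3->C; (3,6):dx=+2,dy=+2->C
  (4,5):dx=+9,dy=+6->C; (4,6):dx=+4,dy=+5->C; (5,6):dx=-5,dy=-1->C
Step 2: C = 9, D = 6, total pairs = 15.
Step 3: tau = (C - D)/(n(n-1)/2) = (9 - 6)/15 = 0.200000.
Step 4: Exact two-sided p-value (enumerate n! = 720 permutations of y under H0): p = 0.719444.
Step 5: alpha = 0.1. fail to reject H0.

tau_b = 0.2000 (C=9, D=6), p = 0.719444, fail to reject H0.
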